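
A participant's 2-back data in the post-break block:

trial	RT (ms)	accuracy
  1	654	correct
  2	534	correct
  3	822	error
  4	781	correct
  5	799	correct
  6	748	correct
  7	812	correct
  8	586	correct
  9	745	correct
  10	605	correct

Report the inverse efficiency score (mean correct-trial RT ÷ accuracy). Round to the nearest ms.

773 ms

Correct trials (n=9): 654, 534, 781, 799, 748, 812, 586, 745, 605
Mean correct RT = 6264/9 = 696.0000 ms
Proportion correct = 9/10
IES = 696.0000 / (9/10) = 773.333 ms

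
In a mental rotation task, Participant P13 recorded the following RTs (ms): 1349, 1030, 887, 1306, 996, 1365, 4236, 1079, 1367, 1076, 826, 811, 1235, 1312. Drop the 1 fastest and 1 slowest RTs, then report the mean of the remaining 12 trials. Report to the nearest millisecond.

Sorted: 811, 826, 887, 996, 1030, 1076, 1079, 1235, 1306, 1312, 1349, 1365, 1367, 4236
Drop lowest 1 (811) and highest 1 (4236)
Remaining (n=12): Σ = 13828, mean = 13828/12 = 1152.333

1152 ms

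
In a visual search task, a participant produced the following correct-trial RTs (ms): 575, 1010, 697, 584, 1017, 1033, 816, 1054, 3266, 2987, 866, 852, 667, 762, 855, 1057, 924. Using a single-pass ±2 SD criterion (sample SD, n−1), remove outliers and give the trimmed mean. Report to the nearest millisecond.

851 ms

n = 17, ΣRT = 19022, M = 1118.941
Σ(x−M)² = 9563608.94; s = √(9563608.94/16) = 773.127
Cutoffs: 1118.941 ± 2·773.127 → [-427.3, 2665.2]
Outside: 2987, 3266 → excluded.
Retained (n=15): Σ = 12769, mean = 12769/15 = 851.267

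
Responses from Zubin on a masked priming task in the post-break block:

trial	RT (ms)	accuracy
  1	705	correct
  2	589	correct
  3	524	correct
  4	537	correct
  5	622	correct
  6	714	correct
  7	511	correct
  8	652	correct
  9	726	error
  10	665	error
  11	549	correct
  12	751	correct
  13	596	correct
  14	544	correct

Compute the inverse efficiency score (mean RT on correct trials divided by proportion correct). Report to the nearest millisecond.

709 ms

Correct trials (n=12): 705, 589, 524, 537, 622, 714, 511, 652, 549, 751, 596, 544
Mean correct RT = 7294/12 = 607.8333 ms
Proportion correct = 12/14
IES = 607.8333 / (12/14) = 709.139 ms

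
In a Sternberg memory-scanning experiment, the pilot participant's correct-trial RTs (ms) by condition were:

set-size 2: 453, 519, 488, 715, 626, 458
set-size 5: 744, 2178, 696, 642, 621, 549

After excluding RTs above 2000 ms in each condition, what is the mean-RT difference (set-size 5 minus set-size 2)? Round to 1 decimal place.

107.2 ms

set-size 5: exclude 2178
M(set-size 2) = 3259/6 = 543.167
M(set-size 5) = 3252/5 = 650.400
Difference = 650.400 − 543.167 = 107.233 ms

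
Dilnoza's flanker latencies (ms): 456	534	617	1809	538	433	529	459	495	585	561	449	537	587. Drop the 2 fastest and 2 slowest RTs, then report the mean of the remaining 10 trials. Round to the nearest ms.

528 ms

Sorted: 433, 449, 456, 459, 495, 529, 534, 537, 538, 561, 585, 587, 617, 1809
Drop lowest 2 (433, 449) and highest 2 (617, 1809)
Remaining (n=10): Σ = 5281, mean = 5281/10 = 528.100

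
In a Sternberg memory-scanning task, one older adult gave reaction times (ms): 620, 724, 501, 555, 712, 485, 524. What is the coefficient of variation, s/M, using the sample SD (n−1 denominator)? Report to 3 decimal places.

n = 7, Σ = 4121, M = 588.7143
Σ(x−M)² = 58255.429; s = √(58255.429/6) = 98.5355
CV = 98.5355 / 588.7143 = 0.16737

0.167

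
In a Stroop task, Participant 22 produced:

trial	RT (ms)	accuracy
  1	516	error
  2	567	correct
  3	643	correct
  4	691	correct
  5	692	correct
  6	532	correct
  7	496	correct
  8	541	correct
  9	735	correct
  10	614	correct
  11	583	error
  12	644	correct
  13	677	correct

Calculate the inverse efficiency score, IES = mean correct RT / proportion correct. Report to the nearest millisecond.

734 ms

Correct trials (n=11): 567, 643, 691, 692, 532, 496, 541, 735, 614, 644, 677
Mean correct RT = 6832/11 = 621.0909 ms
Proportion correct = 11/13
IES = 621.0909 / (11/13) = 734.017 ms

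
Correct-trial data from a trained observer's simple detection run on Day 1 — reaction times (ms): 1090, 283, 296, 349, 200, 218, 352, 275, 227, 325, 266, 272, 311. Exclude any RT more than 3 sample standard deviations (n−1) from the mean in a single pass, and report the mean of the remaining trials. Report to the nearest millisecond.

281 ms

n = 13, ΣRT = 4464, M = 343.385
Σ(x−M)² = 630405.08; s = √(630405.08/12) = 229.202
Cutoffs: 343.385 ± 3·229.202 → [-344.2, 1031.0]
Outside: 1090 → excluded.
Retained (n=12): Σ = 3374, mean = 3374/12 = 281.167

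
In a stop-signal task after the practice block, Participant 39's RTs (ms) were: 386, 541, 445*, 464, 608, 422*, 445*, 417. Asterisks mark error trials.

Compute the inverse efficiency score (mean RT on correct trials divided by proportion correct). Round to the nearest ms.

773 ms

Correct trials (n=5): 386, 541, 464, 608, 417
Mean correct RT = 2416/5 = 483.2000 ms
Proportion correct = 5/8
IES = 483.2000 / (5/8) = 773.120 ms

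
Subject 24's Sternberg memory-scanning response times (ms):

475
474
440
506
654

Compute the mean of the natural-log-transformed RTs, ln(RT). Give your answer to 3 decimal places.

ln(RT): 6.1633, 6.1612, 6.0868, 6.2265, 6.4831
Σ ln(RT) = 31.1209
Mean = 31.1209/5 = 6.22419

6.224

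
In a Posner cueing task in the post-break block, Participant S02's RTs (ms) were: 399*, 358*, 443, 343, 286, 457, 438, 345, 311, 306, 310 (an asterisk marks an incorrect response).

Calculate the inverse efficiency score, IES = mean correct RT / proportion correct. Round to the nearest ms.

440 ms

Correct trials (n=9): 443, 343, 286, 457, 438, 345, 311, 306, 310
Mean correct RT = 3239/9 = 359.8889 ms
Proportion correct = 9/11
IES = 359.8889 / (9/11) = 439.864 ms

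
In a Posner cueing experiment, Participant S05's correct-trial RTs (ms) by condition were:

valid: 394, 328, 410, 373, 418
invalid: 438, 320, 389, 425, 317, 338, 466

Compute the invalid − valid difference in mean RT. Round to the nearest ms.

0 ms

M(valid) = 1923/5 = 384.600
M(invalid) = 2693/7 = 384.714
Difference = 384.714 − 384.600 = 0.114 ms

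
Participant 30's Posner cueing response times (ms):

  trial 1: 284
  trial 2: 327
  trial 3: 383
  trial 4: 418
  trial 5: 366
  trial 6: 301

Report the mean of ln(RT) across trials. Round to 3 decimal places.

ln(RT): 5.6490, 5.7900, 5.9480, 6.0355, 5.9026, 5.7071
Σ ln(RT) = 35.0322
Mean = 35.0322/6 = 5.83870

5.839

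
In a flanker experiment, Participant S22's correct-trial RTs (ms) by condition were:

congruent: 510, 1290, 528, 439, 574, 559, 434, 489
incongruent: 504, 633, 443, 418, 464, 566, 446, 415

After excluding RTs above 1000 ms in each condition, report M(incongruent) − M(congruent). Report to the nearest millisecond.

-19 ms

congruent: exclude 1290
M(congruent) = 3533/7 = 504.714
M(incongruent) = 3889/8 = 486.125
Difference = 486.125 − 504.714 = -18.589 ms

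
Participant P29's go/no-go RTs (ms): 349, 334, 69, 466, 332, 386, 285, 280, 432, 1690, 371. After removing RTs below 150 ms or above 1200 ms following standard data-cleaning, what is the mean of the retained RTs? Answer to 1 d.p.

Excluded: 69, 1690
Retained (n=9): Σ = 3235
Mean = 3235/9 = 359.4444

359.4 ms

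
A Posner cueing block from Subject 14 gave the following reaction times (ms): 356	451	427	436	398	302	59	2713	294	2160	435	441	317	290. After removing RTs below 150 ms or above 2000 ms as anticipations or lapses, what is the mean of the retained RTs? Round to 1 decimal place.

377.0 ms

Excluded: 59, 2160, 2713
Retained (n=11): Σ = 4147
Mean = 4147/11 = 377.0000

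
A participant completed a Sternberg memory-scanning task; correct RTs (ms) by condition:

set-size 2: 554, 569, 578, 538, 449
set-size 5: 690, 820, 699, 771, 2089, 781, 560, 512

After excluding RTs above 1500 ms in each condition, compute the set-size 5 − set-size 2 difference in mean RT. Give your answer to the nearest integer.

153 ms

set-size 5: exclude 2089
M(set-size 2) = 2688/5 = 537.600
M(set-size 5) = 4833/7 = 690.429
Difference = 690.429 − 537.600 = 152.829 ms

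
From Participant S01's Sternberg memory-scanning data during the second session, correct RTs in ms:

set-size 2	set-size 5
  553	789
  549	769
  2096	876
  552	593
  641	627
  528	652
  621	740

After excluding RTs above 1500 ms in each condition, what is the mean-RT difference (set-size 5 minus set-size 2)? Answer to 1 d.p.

set-size 2: exclude 2096
M(set-size 2) = 3444/6 = 574.000
M(set-size 5) = 5046/7 = 720.857
Difference = 720.857 − 574.000 = 146.857 ms

146.9 ms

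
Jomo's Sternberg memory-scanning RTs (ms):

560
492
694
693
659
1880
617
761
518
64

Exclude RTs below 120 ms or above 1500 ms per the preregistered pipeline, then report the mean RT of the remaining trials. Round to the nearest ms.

Excluded: 64, 1880
Retained (n=8): Σ = 4994
Mean = 4994/8 = 624.2500

624 ms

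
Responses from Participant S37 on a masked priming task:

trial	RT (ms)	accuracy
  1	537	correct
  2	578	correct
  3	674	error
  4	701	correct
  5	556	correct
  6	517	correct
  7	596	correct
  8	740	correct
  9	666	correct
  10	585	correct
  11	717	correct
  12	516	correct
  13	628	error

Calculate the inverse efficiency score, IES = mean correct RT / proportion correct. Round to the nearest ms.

721 ms

Correct trials (n=11): 537, 578, 701, 556, 517, 596, 740, 666, 585, 717, 516
Mean correct RT = 6709/11 = 609.9091 ms
Proportion correct = 11/13
IES = 609.9091 / (11/13) = 720.802 ms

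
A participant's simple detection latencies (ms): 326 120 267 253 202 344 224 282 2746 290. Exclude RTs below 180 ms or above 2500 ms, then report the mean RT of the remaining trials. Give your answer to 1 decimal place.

273.5 ms

Excluded: 120, 2746
Retained (n=8): Σ = 2188
Mean = 2188/8 = 273.5000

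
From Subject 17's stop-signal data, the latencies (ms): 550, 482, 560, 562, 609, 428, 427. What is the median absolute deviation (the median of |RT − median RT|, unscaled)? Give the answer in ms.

Sorted: 427, 428, 482, 550, 560, 562, 609 → median = 550
|x − 550|: 0, 68, 10, 12, 59, 122, 123
Sorted deviations: 0, 10, 12, 59, 68, 122, 123 → MAD = 59

59 ms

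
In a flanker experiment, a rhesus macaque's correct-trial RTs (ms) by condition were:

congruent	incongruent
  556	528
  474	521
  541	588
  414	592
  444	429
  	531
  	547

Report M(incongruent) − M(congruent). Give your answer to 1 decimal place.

M(congruent) = 2429/5 = 485.800
M(incongruent) = 3736/7 = 533.714
Difference = 533.714 − 485.800 = 47.914 ms

47.9 ms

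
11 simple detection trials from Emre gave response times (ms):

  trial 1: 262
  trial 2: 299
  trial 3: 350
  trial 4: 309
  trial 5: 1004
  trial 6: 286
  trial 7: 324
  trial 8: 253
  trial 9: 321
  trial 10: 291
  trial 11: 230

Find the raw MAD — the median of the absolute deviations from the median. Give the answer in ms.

25 ms

Sorted: 230, 253, 262, 286, 291, 299, 309, 321, 324, 350, 1004 → median = 299
|x − 299|: 37, 0, 51, 10, 705, 13, 25, 46, 22, 8, 69
Sorted deviations: 0, 8, 10, 13, 22, 25, 37, 46, 51, 69, 705 → MAD = 25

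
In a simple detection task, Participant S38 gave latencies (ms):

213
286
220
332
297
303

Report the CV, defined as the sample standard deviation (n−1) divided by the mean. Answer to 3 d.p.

0.174

n = 6, Σ = 1651, M = 275.1667
Σ(x−M)² = 11506.833; s = √(11506.833/5) = 47.9726
CV = 47.9726 / 275.1667 = 0.17434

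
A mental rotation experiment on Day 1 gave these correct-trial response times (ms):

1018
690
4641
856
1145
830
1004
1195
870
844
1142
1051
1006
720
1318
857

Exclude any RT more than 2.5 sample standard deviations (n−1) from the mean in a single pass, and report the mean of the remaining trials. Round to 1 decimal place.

969.7 ms

n = 16, ΣRT = 19187, M = 1199.188
Σ(x−M)² = 13091206.44; s = √(13091206.44/15) = 934.209
Cutoffs: 1199.188 ± 2.5·934.209 → [-1136.3, 3534.7]
Outside: 4641 → excluded.
Retained (n=15): Σ = 14546, mean = 14546/15 = 969.733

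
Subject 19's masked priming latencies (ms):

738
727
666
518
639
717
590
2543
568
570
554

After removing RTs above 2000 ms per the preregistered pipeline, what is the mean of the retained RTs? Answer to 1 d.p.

Excluded: 2543
Retained (n=10): Σ = 6287
Mean = 6287/10 = 628.7000

628.7 ms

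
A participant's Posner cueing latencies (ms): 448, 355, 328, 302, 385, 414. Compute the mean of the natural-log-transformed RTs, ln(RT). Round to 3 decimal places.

5.910

ln(RT): 6.1048, 5.8721, 5.7930, 5.7104, 5.9532, 6.0259
Σ ln(RT) = 35.4595
Mean = 35.4595/6 = 5.90991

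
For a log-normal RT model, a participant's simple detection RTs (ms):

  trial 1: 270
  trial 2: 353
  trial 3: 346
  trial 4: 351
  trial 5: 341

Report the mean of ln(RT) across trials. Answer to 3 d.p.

5.801

ln(RT): 5.5984, 5.8665, 5.8464, 5.8608, 5.8319
Σ ln(RT) = 29.0040
Mean = 29.0040/5 = 5.80080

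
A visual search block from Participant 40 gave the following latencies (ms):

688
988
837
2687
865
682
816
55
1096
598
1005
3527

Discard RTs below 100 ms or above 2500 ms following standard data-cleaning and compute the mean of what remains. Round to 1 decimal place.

841.7 ms

Excluded: 55, 2687, 3527
Retained (n=9): Σ = 7575
Mean = 7575/9 = 841.6667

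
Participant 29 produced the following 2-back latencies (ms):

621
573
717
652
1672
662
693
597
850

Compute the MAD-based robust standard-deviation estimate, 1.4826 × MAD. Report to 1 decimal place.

Sorted: 573, 597, 621, 652, 662, 693, 717, 850, 1672 → median = 662
|x − 662| sorted: 0, 10, 31, 41, 55, 65, 89, 188, 1010 → MAD = 55
Robust SD ≈ 1.4826 × 55 = 81.543

81.5 ms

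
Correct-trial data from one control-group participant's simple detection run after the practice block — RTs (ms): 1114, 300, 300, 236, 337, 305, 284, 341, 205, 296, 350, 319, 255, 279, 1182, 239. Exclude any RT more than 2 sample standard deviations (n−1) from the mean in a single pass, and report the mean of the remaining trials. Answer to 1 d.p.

289.0 ms

n = 16, ΣRT = 6342, M = 396.375
Σ(x−M)² = 1317425.75; s = √(1317425.75/15) = 296.359
Cutoffs: 396.375 ± 2·296.359 → [-196.3, 989.1]
Outside: 1114, 1182 → excluded.
Retained (n=14): Σ = 4046, mean = 4046/14 = 289.000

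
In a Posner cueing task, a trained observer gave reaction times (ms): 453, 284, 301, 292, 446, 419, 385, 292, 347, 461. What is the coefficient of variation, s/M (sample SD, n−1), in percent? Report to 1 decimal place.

n = 10, Σ = 3680, M = 368.0000
Σ(x−M)² = 48386.000; s = √(48386.000/9) = 73.3227
CV = 73.3227 / 368.0000 = 0.19925 = 19.925%

19.9%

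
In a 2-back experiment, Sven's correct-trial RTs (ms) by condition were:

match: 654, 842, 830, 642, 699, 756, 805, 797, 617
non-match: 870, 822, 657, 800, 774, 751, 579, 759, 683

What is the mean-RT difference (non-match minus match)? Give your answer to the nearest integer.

M(match) = 6642/9 = 738.000
M(non-match) = 6695/9 = 743.889
Difference = 743.889 − 738.000 = 5.889 ms

6 ms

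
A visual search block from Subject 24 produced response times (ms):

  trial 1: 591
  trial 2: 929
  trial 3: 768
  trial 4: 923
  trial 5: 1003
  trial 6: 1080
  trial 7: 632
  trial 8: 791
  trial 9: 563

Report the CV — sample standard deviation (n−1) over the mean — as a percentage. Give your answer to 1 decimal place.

n = 9, Σ = 7280, M = 808.8889
Σ(x−M)² = 279846.889; s = √(279846.889/8) = 187.0317
CV = 187.0317 / 808.8889 = 0.23122 = 23.122%

23.1%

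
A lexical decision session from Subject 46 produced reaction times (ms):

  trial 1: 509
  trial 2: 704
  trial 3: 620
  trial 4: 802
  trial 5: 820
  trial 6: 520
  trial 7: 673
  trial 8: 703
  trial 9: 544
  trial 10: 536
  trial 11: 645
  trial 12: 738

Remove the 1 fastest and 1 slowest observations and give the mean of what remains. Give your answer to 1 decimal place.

Sorted: 509, 520, 536, 544, 620, 645, 673, 703, 704, 738, 802, 820
Drop lowest 1 (509) and highest 1 (820)
Remaining (n=10): Σ = 6485, mean = 6485/10 = 648.500

648.5 ms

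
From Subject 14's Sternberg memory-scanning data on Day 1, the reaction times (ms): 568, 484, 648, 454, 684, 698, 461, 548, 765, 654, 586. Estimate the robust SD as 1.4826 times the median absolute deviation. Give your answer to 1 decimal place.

145.3 ms

Sorted: 454, 461, 484, 548, 568, 586, 648, 654, 684, 698, 765 → median = 586
|x − 586| sorted: 0, 18, 38, 62, 68, 98, 102, 112, 125, 132, 179 → MAD = 98
Robust SD ≈ 1.4826 × 98 = 145.295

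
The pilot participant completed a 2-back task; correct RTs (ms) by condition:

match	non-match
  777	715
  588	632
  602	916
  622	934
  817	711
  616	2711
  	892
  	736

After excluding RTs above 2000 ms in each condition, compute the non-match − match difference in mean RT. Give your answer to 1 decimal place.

120.5 ms

non-match: exclude 2711
M(match) = 4022/6 = 670.333
M(non-match) = 5536/7 = 790.857
Difference = 790.857 − 670.333 = 120.524 ms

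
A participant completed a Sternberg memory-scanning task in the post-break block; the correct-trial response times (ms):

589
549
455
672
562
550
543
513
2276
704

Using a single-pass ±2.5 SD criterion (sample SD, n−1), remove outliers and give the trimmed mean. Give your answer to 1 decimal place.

n = 10, ΣRT = 7413, M = 741.300
Σ(x−M)² = 2663828.10; s = √(2663828.10/9) = 544.041
Cutoffs: 741.300 ± 2.5·544.041 → [-618.8, 2101.4]
Outside: 2276 → excluded.
Retained (n=9): Σ = 5137, mean = 5137/9 = 570.778

570.8 ms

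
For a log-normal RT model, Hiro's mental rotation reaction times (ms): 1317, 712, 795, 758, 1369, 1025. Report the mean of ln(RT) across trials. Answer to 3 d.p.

6.869

ln(RT): 7.1831, 6.5681, 6.6783, 6.6307, 7.2218, 6.9324
Σ ln(RT) = 41.2145
Mean = 41.2145/6 = 6.86908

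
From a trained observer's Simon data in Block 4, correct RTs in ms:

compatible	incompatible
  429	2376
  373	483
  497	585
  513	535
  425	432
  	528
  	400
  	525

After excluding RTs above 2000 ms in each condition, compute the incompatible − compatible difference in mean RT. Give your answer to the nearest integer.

51 ms

incompatible: exclude 2376
M(compatible) = 2237/5 = 447.400
M(incompatible) = 3488/7 = 498.286
Difference = 498.286 − 447.400 = 50.886 ms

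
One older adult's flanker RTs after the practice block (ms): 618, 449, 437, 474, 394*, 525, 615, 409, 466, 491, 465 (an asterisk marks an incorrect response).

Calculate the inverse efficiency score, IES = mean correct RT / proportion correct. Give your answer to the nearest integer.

544 ms

Correct trials (n=10): 618, 449, 437, 474, 525, 615, 409, 466, 491, 465
Mean correct RT = 4949/10 = 494.9000 ms
Proportion correct = 10/11
IES = 494.9000 / (10/11) = 544.390 ms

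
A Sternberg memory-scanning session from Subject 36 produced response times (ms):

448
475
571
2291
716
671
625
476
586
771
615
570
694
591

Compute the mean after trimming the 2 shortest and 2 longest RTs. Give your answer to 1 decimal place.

611.5 ms

Sorted: 448, 475, 476, 570, 571, 586, 591, 615, 625, 671, 694, 716, 771, 2291
Drop lowest 2 (448, 475) and highest 2 (771, 2291)
Remaining (n=10): Σ = 6115, mean = 6115/10 = 611.500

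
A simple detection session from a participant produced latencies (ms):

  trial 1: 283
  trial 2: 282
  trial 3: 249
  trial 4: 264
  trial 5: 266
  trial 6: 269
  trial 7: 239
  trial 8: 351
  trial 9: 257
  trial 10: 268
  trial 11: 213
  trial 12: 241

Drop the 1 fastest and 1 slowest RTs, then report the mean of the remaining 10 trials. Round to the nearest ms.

Sorted: 213, 239, 241, 249, 257, 264, 266, 268, 269, 282, 283, 351
Drop lowest 1 (213) and highest 1 (351)
Remaining (n=10): Σ = 2618, mean = 2618/10 = 261.800

262 ms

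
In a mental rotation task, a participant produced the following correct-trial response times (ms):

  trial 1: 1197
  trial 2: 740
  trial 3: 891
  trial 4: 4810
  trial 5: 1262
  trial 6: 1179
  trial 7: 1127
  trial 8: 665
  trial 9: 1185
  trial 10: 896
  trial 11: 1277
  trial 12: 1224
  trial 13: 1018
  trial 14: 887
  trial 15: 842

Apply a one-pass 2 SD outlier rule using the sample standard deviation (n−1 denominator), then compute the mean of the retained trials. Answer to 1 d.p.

1027.9 ms

n = 15, ΣRT = 19200, M = 1280.000
Σ(x−M)² = 13897432.00; s = √(13897432.00/14) = 996.330
Cutoffs: 1280.000 ± 2·996.330 → [-712.7, 3272.7]
Outside: 4810 → excluded.
Retained (n=14): Σ = 14390, mean = 14390/14 = 1027.857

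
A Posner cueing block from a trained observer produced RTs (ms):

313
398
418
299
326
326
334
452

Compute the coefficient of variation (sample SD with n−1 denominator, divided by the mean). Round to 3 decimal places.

0.157

n = 8, Σ = 2866, M = 358.2500
Σ(x−M)² = 22165.500; s = √(22165.500/7) = 56.2717
CV = 56.2717 / 358.2500 = 0.15707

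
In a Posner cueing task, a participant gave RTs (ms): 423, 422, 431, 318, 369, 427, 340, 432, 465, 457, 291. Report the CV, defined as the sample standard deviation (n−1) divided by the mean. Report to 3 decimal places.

n = 11, Σ = 4375, M = 397.7273
Σ(x−M)² = 34310.182; s = √(34310.182/10) = 58.5749
CV = 58.5749 / 397.7273 = 0.14727

0.147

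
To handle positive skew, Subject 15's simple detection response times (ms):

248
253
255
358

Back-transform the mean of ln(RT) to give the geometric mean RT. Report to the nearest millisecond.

ln(RT): 5.5134, 5.5334, 5.5413, 5.8805
Mean ln(RT) = 22.4686/4 = 5.61715
Geometric mean = exp(5.61715) = 275.11 ms

275 ms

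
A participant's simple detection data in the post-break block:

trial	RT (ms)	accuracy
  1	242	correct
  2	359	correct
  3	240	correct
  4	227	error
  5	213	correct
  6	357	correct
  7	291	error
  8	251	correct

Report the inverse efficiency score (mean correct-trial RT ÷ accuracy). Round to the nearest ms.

369 ms

Correct trials (n=6): 242, 359, 240, 213, 357, 251
Mean correct RT = 1662/6 = 277.0000 ms
Proportion correct = 6/8
IES = 277.0000 / (6/8) = 369.333 ms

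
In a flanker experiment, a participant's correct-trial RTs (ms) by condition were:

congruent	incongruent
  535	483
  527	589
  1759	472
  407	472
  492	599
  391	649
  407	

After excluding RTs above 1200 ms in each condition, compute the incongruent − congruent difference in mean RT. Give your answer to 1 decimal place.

84.2 ms

congruent: exclude 1759
M(congruent) = 2759/6 = 459.833
M(incongruent) = 3264/6 = 544.000
Difference = 544.000 − 459.833 = 84.167 ms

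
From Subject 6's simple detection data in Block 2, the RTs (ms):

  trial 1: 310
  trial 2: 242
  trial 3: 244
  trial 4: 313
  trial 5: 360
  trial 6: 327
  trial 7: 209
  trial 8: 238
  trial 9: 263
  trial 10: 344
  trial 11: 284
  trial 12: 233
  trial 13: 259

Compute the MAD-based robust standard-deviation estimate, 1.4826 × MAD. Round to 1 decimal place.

Sorted: 209, 233, 238, 242, 244, 259, 263, 284, 310, 313, 327, 344, 360 → median = 263
|x − 263| sorted: 0, 4, 19, 21, 21, 25, 30, 47, 50, 54, 64, 81, 97 → MAD = 30
Robust SD ≈ 1.4826 × 30 = 44.478

44.5 ms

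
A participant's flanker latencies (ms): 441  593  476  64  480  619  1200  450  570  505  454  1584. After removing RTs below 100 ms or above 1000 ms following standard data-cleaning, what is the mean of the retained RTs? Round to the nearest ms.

Excluded: 64, 1200, 1584
Retained (n=9): Σ = 4588
Mean = 4588/9 = 509.7778

510 ms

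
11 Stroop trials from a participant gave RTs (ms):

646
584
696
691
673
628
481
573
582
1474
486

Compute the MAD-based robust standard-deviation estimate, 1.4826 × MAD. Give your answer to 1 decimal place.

81.5 ms

Sorted: 481, 486, 573, 582, 584, 628, 646, 673, 691, 696, 1474 → median = 628
|x − 628| sorted: 0, 18, 44, 45, 46, 55, 63, 68, 142, 147, 846 → MAD = 55
Robust SD ≈ 1.4826 × 55 = 81.543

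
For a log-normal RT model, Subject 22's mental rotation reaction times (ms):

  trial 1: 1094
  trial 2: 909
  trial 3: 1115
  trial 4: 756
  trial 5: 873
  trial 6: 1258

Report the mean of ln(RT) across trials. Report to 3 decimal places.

6.894

ln(RT): 6.9976, 6.8123, 7.0166, 6.6280, 6.7719, 7.1373
Σ ln(RT) = 41.3638
Mean = 41.3638/6 = 6.89397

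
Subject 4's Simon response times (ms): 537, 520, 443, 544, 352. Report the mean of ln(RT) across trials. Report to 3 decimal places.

6.159

ln(RT): 6.2860, 6.2538, 6.0936, 6.2989, 5.8636
Σ ln(RT) = 30.7960
Mean = 30.7960/5 = 6.15920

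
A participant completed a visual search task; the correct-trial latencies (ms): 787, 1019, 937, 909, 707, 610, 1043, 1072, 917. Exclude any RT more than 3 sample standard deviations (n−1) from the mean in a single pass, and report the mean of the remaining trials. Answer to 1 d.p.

n = 9, ΣRT = 8001, M = 889.000
Σ(x−M)² = 198962.00; s = √(198962.00/8) = 157.703
Cutoffs: 889.000 ± 3·157.703 → [415.9, 1362.1]
No RTs fall outside the cutoffs; all 9 retained. Mean = 8001/9 = 889.000

889.0 ms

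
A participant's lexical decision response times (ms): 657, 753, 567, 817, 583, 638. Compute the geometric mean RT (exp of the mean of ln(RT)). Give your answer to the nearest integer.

663 ms

ln(RT): 6.4877, 6.6241, 6.3404, 6.7056, 6.3682, 6.4583
Mean ln(RT) = 38.9843/6 = 6.49738
Geometric mean = exp(6.49738) = 663.40 ms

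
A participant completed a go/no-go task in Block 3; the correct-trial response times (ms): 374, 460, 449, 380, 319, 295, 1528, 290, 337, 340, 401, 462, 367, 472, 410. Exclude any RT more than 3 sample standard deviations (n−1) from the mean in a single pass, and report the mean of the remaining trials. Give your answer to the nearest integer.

383 ms

n = 15, ΣRT = 6884, M = 458.933
Σ(x−M)² = 1274836.93; s = √(1274836.93/14) = 301.761
Cutoffs: 458.933 ± 3·301.761 → [-446.4, 1364.2]
Outside: 1528 → excluded.
Retained (n=14): Σ = 5356, mean = 5356/14 = 382.571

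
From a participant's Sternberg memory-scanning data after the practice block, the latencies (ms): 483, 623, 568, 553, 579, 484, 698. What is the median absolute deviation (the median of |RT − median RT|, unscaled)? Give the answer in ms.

Sorted: 483, 484, 553, 568, 579, 623, 698 → median = 568
|x − 568|: 85, 55, 0, 15, 11, 84, 130
Sorted deviations: 0, 11, 15, 55, 84, 85, 130 → MAD = 55

55 ms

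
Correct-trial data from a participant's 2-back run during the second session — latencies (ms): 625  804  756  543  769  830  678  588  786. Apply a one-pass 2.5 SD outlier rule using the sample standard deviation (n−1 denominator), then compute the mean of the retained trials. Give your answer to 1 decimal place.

n = 9, ΣRT = 6379, M = 708.778
Σ(x−M)² = 85617.56; s = √(85617.56/8) = 103.451
Cutoffs: 708.778 ± 2.5·103.451 → [450.1, 967.4]
No RTs fall outside the cutoffs; all 9 retained. Mean = 6379/9 = 708.778

708.8 ms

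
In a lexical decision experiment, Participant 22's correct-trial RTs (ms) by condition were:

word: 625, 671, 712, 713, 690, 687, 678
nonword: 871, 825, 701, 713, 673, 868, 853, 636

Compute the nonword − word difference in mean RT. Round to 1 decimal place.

85.2 ms

M(word) = 4776/7 = 682.286
M(nonword) = 6140/8 = 767.500
Difference = 767.500 − 682.286 = 85.214 ms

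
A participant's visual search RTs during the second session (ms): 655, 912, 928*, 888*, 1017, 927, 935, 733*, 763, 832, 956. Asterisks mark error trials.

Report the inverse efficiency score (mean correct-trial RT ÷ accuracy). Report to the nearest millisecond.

1203 ms

Correct trials (n=8): 655, 912, 1017, 927, 935, 763, 832, 956
Mean correct RT = 6997/8 = 874.6250 ms
Proportion correct = 8/11
IES = 874.6250 / (8/11) = 1202.609 ms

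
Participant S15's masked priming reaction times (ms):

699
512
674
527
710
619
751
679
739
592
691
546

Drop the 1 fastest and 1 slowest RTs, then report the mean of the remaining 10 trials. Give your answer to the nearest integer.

Sorted: 512, 527, 546, 592, 619, 674, 679, 691, 699, 710, 739, 751
Drop lowest 1 (512) and highest 1 (751)
Remaining (n=10): Σ = 6476, mean = 6476/10 = 647.600

648 ms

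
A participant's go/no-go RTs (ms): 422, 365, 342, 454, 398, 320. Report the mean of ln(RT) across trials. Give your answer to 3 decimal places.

5.942

ln(RT): 6.0450, 5.8999, 5.8348, 6.1181, 5.9865, 5.7683
Σ ln(RT) = 35.6526
Mean = 35.6526/6 = 5.94210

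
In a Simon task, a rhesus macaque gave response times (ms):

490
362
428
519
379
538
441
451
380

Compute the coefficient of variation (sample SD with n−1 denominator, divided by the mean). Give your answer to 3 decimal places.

0.143

n = 9, Σ = 3988, M = 443.1111
Σ(x−M)² = 31928.889; s = √(31928.889/8) = 63.1752
CV = 63.1752 / 443.1111 = 0.14257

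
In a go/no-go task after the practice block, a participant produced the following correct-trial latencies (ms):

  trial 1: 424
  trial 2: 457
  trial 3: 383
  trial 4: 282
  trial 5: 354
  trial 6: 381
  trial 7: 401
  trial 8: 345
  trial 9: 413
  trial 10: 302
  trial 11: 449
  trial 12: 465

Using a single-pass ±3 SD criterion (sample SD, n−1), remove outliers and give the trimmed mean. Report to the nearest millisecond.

388 ms

n = 12, ΣRT = 4656, M = 388.000
Σ(x−M)² = 38212.00; s = √(38212.00/11) = 58.939
Cutoffs: 388.000 ± 3·58.939 → [211.2, 564.8]
No RTs fall outside the cutoffs; all 12 retained. Mean = 4656/12 = 388.000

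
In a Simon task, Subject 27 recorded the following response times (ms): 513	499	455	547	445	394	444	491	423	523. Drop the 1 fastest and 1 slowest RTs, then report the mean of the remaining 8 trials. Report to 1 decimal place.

474.1 ms

Sorted: 394, 423, 444, 445, 455, 491, 499, 513, 523, 547
Drop lowest 1 (394) and highest 1 (547)
Remaining (n=8): Σ = 3793, mean = 3793/8 = 474.125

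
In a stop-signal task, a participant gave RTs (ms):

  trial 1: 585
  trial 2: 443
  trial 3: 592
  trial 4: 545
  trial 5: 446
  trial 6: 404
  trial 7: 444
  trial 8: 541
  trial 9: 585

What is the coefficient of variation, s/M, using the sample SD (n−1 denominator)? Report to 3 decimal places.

n = 9, Σ = 4585, M = 509.4444
Σ(x−M)² = 44334.222; s = √(44334.222/8) = 74.4431
CV = 74.4431 / 509.4444 = 0.14613

0.146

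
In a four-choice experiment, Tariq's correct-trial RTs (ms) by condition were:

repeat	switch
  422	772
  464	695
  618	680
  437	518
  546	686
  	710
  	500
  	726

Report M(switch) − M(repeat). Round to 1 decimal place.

163.5 ms

M(repeat) = 2487/5 = 497.400
M(switch) = 5287/8 = 660.875
Difference = 660.875 − 497.400 = 163.475 ms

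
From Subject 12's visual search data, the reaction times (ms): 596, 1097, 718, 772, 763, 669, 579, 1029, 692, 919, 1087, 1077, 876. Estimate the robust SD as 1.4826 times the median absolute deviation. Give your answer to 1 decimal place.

Sorted: 579, 596, 669, 692, 718, 763, 772, 876, 919, 1029, 1077, 1087, 1097 → median = 772
|x − 772| sorted: 0, 9, 54, 80, 103, 104, 147, 176, 193, 257, 305, 315, 325 → MAD = 147
Robust SD ≈ 1.4826 × 147 = 217.942

217.9 ms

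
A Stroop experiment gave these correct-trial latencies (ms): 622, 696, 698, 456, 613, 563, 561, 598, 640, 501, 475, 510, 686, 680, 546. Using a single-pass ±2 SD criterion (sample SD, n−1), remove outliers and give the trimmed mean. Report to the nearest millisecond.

n = 15, ΣRT = 8845, M = 589.667
Σ(x−M)² = 93339.33; s = √(93339.33/14) = 81.652
Cutoffs: 589.667 ± 2·81.652 → [426.4, 753.0]
No RTs fall outside the cutoffs; all 15 retained. Mean = 8845/15 = 589.667

590 ms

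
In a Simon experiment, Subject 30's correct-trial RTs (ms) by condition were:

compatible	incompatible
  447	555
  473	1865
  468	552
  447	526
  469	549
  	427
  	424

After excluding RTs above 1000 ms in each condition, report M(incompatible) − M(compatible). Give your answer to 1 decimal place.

44.7 ms

incompatible: exclude 1865
M(compatible) = 2304/5 = 460.800
M(incompatible) = 3033/6 = 505.500
Difference = 505.500 − 460.800 = 44.700 ms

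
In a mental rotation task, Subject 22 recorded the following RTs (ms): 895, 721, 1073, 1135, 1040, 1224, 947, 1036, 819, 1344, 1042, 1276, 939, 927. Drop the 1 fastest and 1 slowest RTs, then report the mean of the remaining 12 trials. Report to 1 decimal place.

Sorted: 721, 819, 895, 927, 939, 947, 1036, 1040, 1042, 1073, 1135, 1224, 1276, 1344
Drop lowest 1 (721) and highest 1 (1344)
Remaining (n=12): Σ = 12353, mean = 12353/12 = 1029.417

1029.4 ms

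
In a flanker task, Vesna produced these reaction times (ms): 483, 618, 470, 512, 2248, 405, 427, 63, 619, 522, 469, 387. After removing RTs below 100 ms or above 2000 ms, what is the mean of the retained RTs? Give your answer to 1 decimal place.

Excluded: 63, 2248
Retained (n=10): Σ = 4912
Mean = 4912/10 = 491.2000

491.2 ms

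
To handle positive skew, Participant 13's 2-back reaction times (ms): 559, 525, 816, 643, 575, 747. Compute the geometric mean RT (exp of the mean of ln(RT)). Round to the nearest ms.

636 ms

ln(RT): 6.3261, 6.2634, 6.7044, 6.4661, 6.3544, 6.6161
Mean ln(RT) = 38.7305/6 = 6.45509
Geometric mean = exp(6.45509) = 635.93 ms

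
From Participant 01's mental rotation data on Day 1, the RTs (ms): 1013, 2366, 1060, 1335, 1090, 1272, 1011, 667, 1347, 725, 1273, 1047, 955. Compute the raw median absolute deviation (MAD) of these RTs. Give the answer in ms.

212 ms

Sorted: 667, 725, 955, 1011, 1013, 1047, 1060, 1090, 1272, 1273, 1335, 1347, 2366 → median = 1060
|x − 1060|: 47, 1306, 0, 275, 30, 212, 49, 393, 287, 335, 213, 13, 105
Sorted deviations: 0, 13, 30, 47, 49, 105, 212, 213, 275, 287, 335, 393, 1306 → MAD = 212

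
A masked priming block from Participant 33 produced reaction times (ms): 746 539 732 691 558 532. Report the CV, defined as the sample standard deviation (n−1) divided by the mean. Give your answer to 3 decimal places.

0.159

n = 6, Σ = 3798, M = 633.0000
Σ(x−M)² = 50596.000; s = √(50596.000/5) = 100.5942
CV = 100.5942 / 633.0000 = 0.15892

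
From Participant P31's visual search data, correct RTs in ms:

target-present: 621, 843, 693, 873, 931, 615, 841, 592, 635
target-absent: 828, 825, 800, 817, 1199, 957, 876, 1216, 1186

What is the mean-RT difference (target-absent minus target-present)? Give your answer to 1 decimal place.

228.9 ms

M(target-present) = 6644/9 = 738.222
M(target-absent) = 8704/9 = 967.111
Difference = 967.111 − 738.222 = 228.889 ms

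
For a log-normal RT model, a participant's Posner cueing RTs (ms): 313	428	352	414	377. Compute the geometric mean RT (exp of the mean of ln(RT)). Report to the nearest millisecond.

ln(RT): 5.7462, 6.0591, 5.8636, 6.0259, 5.9322
Mean ln(RT) = 29.6271/5 = 5.92541
Geometric mean = exp(5.92541) = 374.43 ms

374 ms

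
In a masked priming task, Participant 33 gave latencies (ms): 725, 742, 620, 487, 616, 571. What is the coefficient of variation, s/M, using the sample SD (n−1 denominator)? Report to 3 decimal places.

0.153

n = 6, Σ = 3761, M = 626.8333
Σ(x−M)² = 45734.833; s = √(45734.833/5) = 95.6398
CV = 95.6398 / 626.8333 = 0.15258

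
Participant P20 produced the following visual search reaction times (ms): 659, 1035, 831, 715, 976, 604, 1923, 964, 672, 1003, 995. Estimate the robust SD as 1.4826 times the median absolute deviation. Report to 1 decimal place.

197.2 ms

Sorted: 604, 659, 672, 715, 831, 964, 976, 995, 1003, 1035, 1923 → median = 964
|x − 964| sorted: 0, 12, 31, 39, 71, 133, 249, 292, 305, 360, 959 → MAD = 133
Robust SD ≈ 1.4826 × 133 = 197.186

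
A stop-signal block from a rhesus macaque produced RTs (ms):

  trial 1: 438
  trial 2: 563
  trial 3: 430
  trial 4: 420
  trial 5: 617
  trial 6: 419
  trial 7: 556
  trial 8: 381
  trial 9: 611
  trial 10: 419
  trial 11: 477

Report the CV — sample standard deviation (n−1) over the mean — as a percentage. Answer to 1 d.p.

n = 11, Σ = 5331, M = 484.6364
Σ(x−M)² = 73474.545; s = √(73474.545/10) = 85.7173
CV = 85.7173 / 484.6364 = 0.17687 = 17.687%

17.7%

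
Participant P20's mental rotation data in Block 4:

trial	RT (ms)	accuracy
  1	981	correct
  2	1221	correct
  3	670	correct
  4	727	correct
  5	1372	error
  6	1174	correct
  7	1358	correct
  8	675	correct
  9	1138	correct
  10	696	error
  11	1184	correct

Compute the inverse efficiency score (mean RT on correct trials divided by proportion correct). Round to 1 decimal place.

Correct trials (n=9): 981, 1221, 670, 727, 1174, 1358, 675, 1138, 1184
Mean correct RT = 9128/9 = 1014.2222 ms
Proportion correct = 9/11
IES = 1014.2222 / (9/11) = 1239.605 ms

1239.6 ms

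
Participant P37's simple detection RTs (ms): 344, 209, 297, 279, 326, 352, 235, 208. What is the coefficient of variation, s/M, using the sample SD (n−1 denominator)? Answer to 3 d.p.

n = 8, Σ = 2250, M = 281.2500
Σ(x−M)² = 23923.500; s = √(23923.500/7) = 58.4606
CV = 58.4606 / 281.2500 = 0.20786

0.208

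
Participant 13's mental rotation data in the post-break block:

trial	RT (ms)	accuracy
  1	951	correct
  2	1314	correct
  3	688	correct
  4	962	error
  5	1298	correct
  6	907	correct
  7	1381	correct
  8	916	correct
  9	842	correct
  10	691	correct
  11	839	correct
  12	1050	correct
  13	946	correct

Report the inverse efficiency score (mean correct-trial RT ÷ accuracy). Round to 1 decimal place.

Correct trials (n=12): 951, 1314, 688, 1298, 907, 1381, 916, 842, 691, 839, 1050, 946
Mean correct RT = 11823/12 = 985.2500 ms
Proportion correct = 12/13
IES = 985.2500 / (12/13) = 1067.354 ms

1067.4 ms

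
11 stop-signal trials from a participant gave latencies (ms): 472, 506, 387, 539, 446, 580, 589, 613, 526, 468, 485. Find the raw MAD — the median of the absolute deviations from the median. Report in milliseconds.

38 ms

Sorted: 387, 446, 468, 472, 485, 506, 526, 539, 580, 589, 613 → median = 506
|x − 506|: 34, 0, 119, 33, 60, 74, 83, 107, 20, 38, 21
Sorted deviations: 0, 20, 21, 33, 34, 38, 60, 74, 83, 107, 119 → MAD = 38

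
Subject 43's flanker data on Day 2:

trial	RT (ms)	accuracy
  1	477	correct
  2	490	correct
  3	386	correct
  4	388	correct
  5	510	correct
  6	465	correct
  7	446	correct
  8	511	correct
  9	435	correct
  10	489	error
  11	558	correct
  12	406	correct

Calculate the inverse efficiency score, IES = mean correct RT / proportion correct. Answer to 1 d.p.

503.0 ms

Correct trials (n=11): 477, 490, 386, 388, 510, 465, 446, 511, 435, 558, 406
Mean correct RT = 5072/11 = 461.0909 ms
Proportion correct = 11/12
IES = 461.0909 / (11/12) = 503.008 ms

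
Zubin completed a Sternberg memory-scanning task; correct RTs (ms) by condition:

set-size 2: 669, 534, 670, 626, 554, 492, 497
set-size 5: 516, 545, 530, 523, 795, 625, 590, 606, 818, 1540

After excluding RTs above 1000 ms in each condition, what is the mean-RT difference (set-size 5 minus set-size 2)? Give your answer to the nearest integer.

39 ms

set-size 5: exclude 1540
M(set-size 2) = 4042/7 = 577.429
M(set-size 5) = 5548/9 = 616.444
Difference = 616.444 − 577.429 = 39.016 ms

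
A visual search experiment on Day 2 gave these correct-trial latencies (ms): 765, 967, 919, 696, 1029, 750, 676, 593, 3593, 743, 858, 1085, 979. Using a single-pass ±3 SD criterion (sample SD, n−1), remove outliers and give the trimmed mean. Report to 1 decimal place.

838.3 ms

n = 13, ΣRT = 13653, M = 1050.231
Σ(x−M)² = 7273984.31; s = √(7273984.31/12) = 778.566
Cutoffs: 1050.231 ± 3·778.566 → [-1285.5, 3385.9]
Outside: 3593 → excluded.
Retained (n=12): Σ = 10060, mean = 10060/12 = 838.333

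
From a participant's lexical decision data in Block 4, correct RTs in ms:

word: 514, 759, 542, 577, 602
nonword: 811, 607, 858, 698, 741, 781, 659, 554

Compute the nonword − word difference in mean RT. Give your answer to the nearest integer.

M(word) = 2994/5 = 598.800
M(nonword) = 5709/8 = 713.625
Difference = 713.625 − 598.800 = 114.825 ms

115 ms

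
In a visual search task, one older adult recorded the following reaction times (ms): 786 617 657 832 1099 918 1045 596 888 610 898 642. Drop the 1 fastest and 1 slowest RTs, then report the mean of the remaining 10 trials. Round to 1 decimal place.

Sorted: 596, 610, 617, 642, 657, 786, 832, 888, 898, 918, 1045, 1099
Drop lowest 1 (596) and highest 1 (1099)
Remaining (n=10): Σ = 7893, mean = 7893/10 = 789.300

789.3 ms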